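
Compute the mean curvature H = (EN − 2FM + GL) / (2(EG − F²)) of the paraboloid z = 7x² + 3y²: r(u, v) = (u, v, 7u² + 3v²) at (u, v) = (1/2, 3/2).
H = 724*sqrt(131)/17161

With E = 196*u^2 + 1, F = 84*u*v, G = 36*v^2 + 1, L = 14/sqrt(196*u^2 + 36*v^2 + 1), M = 0, N = 6/sqrt(196*u^2 + 36*v^2 + 1), assemble
  H = (EN − 2FM + GL) / (2(EG − F²)) = 2*(294*u^2 + 126*v^2 + 5)/(196*u^2 + 36*v^2 + 1)^(3/2).
At (u, v) = (1/2, 3/2): H = 724*sqrt(131)/17161.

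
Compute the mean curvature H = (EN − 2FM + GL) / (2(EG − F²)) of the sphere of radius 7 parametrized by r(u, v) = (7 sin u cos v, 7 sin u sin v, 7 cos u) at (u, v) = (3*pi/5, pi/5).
H = -1/7

With E = 49, F = 0, G = 49*sin(u)^2, L = -7*sin(u)/Abs(sin(u)), M = 0, N = -7*sin(u)^3/Abs(sin(u)), assemble
  H = (EN − 2FM + GL) / (2(EG − F²)) = -sin(u)/(7*Abs(sin(u))).
At (u, v) = (3*pi/5, pi/5): H = -1/7.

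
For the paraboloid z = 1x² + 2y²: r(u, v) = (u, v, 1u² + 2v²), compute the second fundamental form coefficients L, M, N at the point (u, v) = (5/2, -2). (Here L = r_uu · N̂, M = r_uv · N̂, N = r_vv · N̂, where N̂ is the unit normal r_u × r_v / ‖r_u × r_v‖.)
L = sqrt(10)/15;  M = 0;  N = 2*sqrt(10)/15

Compute the unit normal N̂(u, v) = (-2*u/sqrt(4*u^2 + 16*v^2 + 1), -4*v/sqrt(4*u^2 + 16*v^2 + 1), 1/sqrt(4*u^2 + 16*v^2 + 1)), and the second partials r_uu, r_uv, r_vv. Take dot products:
  L(u, v) = r_uu · N̂ = 2/sqrt(4*u^2 + 16*v^2 + 1),
  M(u, v) = r_uv · N̂ = 0,
  N(u, v) = r_vv · N̂ = 4/sqrt(4*u^2 + 16*v^2 + 1).
Evaluating at (u, v) = (5/2, -2):
  L = sqrt(10)/15, M = 0, N = 2*sqrt(10)/15.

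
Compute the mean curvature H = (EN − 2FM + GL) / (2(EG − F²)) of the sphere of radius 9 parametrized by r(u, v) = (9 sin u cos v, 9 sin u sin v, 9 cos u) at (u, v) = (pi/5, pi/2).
H = -1/9

With E = 81, F = 0, G = 81*sin(u)^2, L = -9*sin(u)/Abs(sin(u)), M = 0, N = -9*sin(u)^3/Abs(sin(u)), assemble
  H = (EN − 2FM + GL) / (2(EG − F²)) = -sin(u)/(9*Abs(sin(u))).
At (u, v) = (pi/5, pi/2): H = -1/9.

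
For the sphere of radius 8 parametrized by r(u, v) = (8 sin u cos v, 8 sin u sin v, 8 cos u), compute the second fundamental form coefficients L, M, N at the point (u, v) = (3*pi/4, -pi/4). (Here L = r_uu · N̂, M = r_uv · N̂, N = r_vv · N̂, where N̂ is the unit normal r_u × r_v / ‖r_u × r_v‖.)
L = -8;  M = 0;  N = -4

Compute the unit normal N̂(u, v) = (sin(u)^2*cos(v)/Abs(sin(u)), sin(u)^2*sin(v)/Abs(sin(u)), sin(2*u)/(2*Abs(sin(u)))), and the second partials r_uu, r_uv, r_vv. Take dot products:
  L(u, v) = r_uu · N̂ = -8*sin(u)/Abs(sin(u)),
  M(u, v) = r_uv · N̂ = 0,
  N(u, v) = r_vv · N̂ = -8*sin(u)^3/Abs(sin(u)).
Evaluating at (u, v) = (3*pi/4, -pi/4):
  L = -8, M = 0, N = -4.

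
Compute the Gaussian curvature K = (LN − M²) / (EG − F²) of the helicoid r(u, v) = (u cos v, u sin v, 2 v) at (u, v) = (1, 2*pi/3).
K = -4/25

Coefficients of the first fundamental form: E = 1, F = 0, G = u^2 + 4.
Coefficients of the second fundamental form: L = 0, M = -2/sqrt(u^2 + 4), N = 0.
Assemble K = (LN − M²)/(EG − F²) = -4/(u^2 + 4)^2. At (u, v) = (1, 2*pi/3): K = -4/25.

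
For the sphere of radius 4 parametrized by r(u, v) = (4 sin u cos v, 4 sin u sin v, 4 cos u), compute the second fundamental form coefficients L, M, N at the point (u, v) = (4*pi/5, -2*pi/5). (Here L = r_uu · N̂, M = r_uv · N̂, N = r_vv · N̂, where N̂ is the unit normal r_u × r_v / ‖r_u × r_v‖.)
L = -4;  M = 0;  N = -5/2 + sqrt(5)/2

Compute the unit normal N̂(u, v) = (sin(u)^2*cos(v)/Abs(sin(u)), sin(u)^2*sin(v)/Abs(sin(u)), sin(2*u)/(2*Abs(sin(u)))), and the second partials r_uu, r_uv, r_vv. Take dot products:
  L(u, v) = r_uu · N̂ = -4*sin(u)/Abs(sin(u)),
  M(u, v) = r_uv · N̂ = 0,
  N(u, v) = r_vv · N̂ = -4*sin(u)^3/Abs(sin(u)).
Evaluating at (u, v) = (4*pi/5, -2*pi/5):
  L = -4, M = 0, N = -5/2 + sqrt(5)/2.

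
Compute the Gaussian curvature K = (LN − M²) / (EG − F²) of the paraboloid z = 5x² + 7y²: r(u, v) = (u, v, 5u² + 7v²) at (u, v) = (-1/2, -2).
K = 7/32805

Coefficients of the first fundamental form: E = 100*u^2 + 1, F = 140*u*v, G = 196*v^2 + 1.
Coefficients of the second fundamental form: L = 10/sqrt(100*u^2 + 196*v^2 + 1), M = 0, N = 14/sqrt(100*u^2 + 196*v^2 + 1).
Assemble K = (LN − M²)/(EG − F²) = 140/(10000*u^4 + 39200*u^2*v^2 + 200*u^2 + 38416*v^4 + 392*v^2 + 1). At (u, v) = (-1/2, -2): K = 7/32805.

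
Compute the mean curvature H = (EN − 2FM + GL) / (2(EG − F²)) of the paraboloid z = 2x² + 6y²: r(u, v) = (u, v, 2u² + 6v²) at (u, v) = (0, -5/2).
H = 1808*sqrt(901)/811801

With E = 16*u^2 + 1, F = 48*u*v, G = 144*v^2 + 1, L = 4/sqrt(16*u^2 + 144*v^2 + 1), M = 0, N = 12/sqrt(16*u^2 + 144*v^2 + 1), assemble
  H = (EN − 2FM + GL) / (2(EG − F²)) = 8*(12*u^2 + 36*v^2 + 1)/(16*u^2 + 144*v^2 + 1)^(3/2).
At (u, v) = (0, -5/2): H = 1808*sqrt(901)/811801.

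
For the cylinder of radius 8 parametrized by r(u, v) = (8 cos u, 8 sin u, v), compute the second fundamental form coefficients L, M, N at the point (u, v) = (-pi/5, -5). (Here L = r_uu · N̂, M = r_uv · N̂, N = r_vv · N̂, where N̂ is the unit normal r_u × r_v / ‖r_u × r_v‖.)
L = -8;  M = 0;  N = 0

Compute the unit normal N̂(u, v) = (cos(u), sin(u), 0), and the second partials r_uu, r_uv, r_vv. Take dot products:
  L(u, v) = r_uu · N̂ = -8,
  M(u, v) = r_uv · N̂ = 0,
  N(u, v) = r_vv · N̂ = 0.
Evaluating at (u, v) = (-pi/5, -5):
  L = -8, M = 0, N = 0.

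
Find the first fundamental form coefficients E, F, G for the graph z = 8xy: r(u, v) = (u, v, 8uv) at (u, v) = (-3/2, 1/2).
E = 17;  F = -48;  G = 145

Partials: r_u = (1, 0, 8*v), r_v = (0, 1, 8*u). As functions of (u, v):
  E = r_u · r_u = 64*v^2 + 1,
  F = r_u · r_v = 64*u*v,
  G = r_v · r_v = 64*u^2 + 1.
Evaluating at (u, v) = (-3/2, 1/2): E = 17, F = -48, G = 145.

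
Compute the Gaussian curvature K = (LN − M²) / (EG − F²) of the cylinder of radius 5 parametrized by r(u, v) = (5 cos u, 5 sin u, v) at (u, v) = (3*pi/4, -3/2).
K = 0

Coefficients of the first fundamental form: E = 25, F = 0, G = 1.
Coefficients of the second fundamental form: L = -5, M = 0, N = 0.
Assemble K = (LN − M²)/(EG − F²) = 0. At (u, v) = (3*pi/4, -3/2): K = 0.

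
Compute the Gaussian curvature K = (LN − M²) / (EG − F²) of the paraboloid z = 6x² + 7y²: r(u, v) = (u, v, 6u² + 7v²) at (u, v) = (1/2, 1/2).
K = 42/1849

Coefficients of the first fundamental form: E = 144*u^2 + 1, F = 168*u*v, G = 196*v^2 + 1.
Coefficients of the second fundamental form: L = 12/sqrt(144*u^2 + 196*v^2 + 1), M = 0, N = 14/sqrt(144*u^2 + 196*v^2 + 1).
Assemble K = (LN − M²)/(EG − F²) = 168/(20736*u^4 + 56448*u^2*v^2 + 288*u^2 + 38416*v^4 + 392*v^2 + 1). At (u, v) = (1/2, 1/2): K = 42/1849.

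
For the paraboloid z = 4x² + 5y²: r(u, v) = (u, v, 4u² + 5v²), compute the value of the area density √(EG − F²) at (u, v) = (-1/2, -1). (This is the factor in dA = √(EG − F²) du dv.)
√(EG − F²)|_{(-1/2, -1)} = 3*sqrt(13)

E = 64*u^2 + 1, F = 80*u*v, G = 100*v^2 + 1, so EG − F² = 64*u^2 + 100*v^2 + 1. Taking the positive square root: √(EG − F²) = sqrt(64*u^2 + 100*v^2 + 1). At (u, v) = (-1/2, -1): 3*sqrt(13).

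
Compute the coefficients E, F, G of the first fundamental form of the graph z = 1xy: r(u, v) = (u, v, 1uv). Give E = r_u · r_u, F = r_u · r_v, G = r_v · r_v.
E = v^2 + 1;  F = u*v;  G = u^2 + 1

Compute partials: r_u = (1, 0, v), r_v = (0, 1, u). Then
  E = r_u · r_u = v^2 + 1,
  F = r_u · r_v = u*v,
  G = r_v · r_v = u^2 + 1.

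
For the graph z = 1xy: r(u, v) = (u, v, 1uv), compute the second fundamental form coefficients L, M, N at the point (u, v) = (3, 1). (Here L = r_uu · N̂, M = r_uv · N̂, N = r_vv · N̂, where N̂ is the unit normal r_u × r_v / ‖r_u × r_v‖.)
L = 0;  M = sqrt(11)/11;  N = 0

Compute the unit normal N̂(u, v) = (-v/sqrt(u^2 + v^2 + 1), -u/sqrt(u^2 + v^2 + 1), 1/sqrt(u^2 + v^2 + 1)), and the second partials r_uu, r_uv, r_vv. Take dot products:
  L(u, v) = r_uu · N̂ = 0,
  M(u, v) = r_uv · N̂ = 1/sqrt(u^2 + v^2 + 1),
  N(u, v) = r_vv · N̂ = 0.
Evaluating at (u, v) = (3, 1):
  L = 0, M = sqrt(11)/11, N = 0.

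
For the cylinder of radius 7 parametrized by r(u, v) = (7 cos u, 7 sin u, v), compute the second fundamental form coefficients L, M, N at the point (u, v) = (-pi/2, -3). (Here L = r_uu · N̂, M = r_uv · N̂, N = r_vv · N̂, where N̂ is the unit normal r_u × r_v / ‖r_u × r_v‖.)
L = -7;  M = 0;  N = 0

Compute the unit normal N̂(u, v) = (cos(u), sin(u), 0), and the second partials r_uu, r_uv, r_vv. Take dot products:
  L(u, v) = r_uu · N̂ = -7,
  M(u, v) = r_uv · N̂ = 0,
  N(u, v) = r_vv · N̂ = 0.
Evaluating at (u, v) = (-pi/2, -3):
  L = -7, M = 0, N = 0.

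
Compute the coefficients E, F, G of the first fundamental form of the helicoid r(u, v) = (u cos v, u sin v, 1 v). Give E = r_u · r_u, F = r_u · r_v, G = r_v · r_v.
E = 1;  F = 0;  G = u^2 + 1

Compute partials: r_u = (cos(v), sin(v), 0), r_v = (-u*sin(v), u*cos(v), 1). Then
  E = r_u · r_u = 1,
  F = r_u · r_v = 0,
  G = r_v · r_v = u^2 + 1.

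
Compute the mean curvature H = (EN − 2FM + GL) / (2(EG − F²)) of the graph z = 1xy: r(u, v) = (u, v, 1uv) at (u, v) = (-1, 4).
H = sqrt(2)/27

With E = v^2 + 1, F = u*v, G = u^2 + 1, L = 0, M = 1/sqrt(u^2 + v^2 + 1), N = 0, assemble
  H = (EN − 2FM + GL) / (2(EG − F²)) = -u*v/(u^2 + v^2 + 1)^(3/2).
At (u, v) = (-1, 4): H = sqrt(2)/27.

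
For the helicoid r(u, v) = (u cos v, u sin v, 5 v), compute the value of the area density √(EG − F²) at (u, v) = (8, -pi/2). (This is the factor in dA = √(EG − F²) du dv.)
√(EG − F²)|_{(8, -pi/2)} = sqrt(89)

E = 1, F = 0, G = u^2 + 25, so EG − F² = u^2 + 25. Taking the positive square root: √(EG − F²) = sqrt(u^2 + 25). At (u, v) = (8, -pi/2): sqrt(89).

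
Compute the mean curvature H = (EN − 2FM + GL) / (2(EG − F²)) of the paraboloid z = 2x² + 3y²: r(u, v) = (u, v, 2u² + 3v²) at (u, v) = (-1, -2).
H = 341*sqrt(161)/25921

With E = 16*u^2 + 1, F = 24*u*v, G = 36*v^2 + 1, L = 4/sqrt(16*u^2 + 36*v^2 + 1), M = 0, N = 6/sqrt(16*u^2 + 36*v^2 + 1), assemble
  H = (EN − 2FM + GL) / (2(EG − F²)) = (48*u^2 + 72*v^2 + 5)/(16*u^2 + 36*v^2 + 1)^(3/2).
At (u, v) = (-1, -2): H = 341*sqrt(161)/25921.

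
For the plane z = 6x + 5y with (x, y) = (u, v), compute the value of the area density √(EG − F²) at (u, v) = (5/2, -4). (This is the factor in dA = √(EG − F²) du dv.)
√(EG − F²)|_{(5/2, -4)} = sqrt(62)

E = 37, F = 30, G = 26, so EG − F² = 62. Taking the positive square root: √(EG − F²) = sqrt(62). At (u, v) = (5/2, -4): sqrt(62).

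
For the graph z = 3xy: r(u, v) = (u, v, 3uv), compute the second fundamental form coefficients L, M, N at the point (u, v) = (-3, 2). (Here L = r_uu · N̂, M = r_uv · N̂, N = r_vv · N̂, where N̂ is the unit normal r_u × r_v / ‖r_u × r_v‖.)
L = 0;  M = 3*sqrt(118)/118;  N = 0

Compute the unit normal N̂(u, v) = (-3*v/sqrt(9*u^2 + 9*v^2 + 1), -3*u/sqrt(9*u^2 + 9*v^2 + 1), 1/sqrt(9*u^2 + 9*v^2 + 1)), and the second partials r_uu, r_uv, r_vv. Take dot products:
  L(u, v) = r_uu · N̂ = 0,
  M(u, v) = r_uv · N̂ = 3/sqrt(9*u^2 + 9*v^2 + 1),
  N(u, v) = r_vv · N̂ = 0.
Evaluating at (u, v) = (-3, 2):
  L = 0, M = 3*sqrt(118)/118, N = 0.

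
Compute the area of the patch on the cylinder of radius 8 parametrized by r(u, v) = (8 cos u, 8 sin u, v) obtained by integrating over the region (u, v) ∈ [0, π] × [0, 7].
Area = 56*pi

Area = ∫∫ √(EG − F²) du dv with √(EG − F²) = 8. Integrating over [0, π] × [0, 7] gives 56*pi.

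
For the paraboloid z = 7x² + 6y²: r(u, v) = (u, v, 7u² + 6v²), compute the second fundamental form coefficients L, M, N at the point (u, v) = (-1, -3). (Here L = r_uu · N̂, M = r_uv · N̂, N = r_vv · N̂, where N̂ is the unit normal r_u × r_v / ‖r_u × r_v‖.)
L = 14*sqrt(1493)/1493;  M = 0;  N = 12*sqrt(1493)/1493

Compute the unit normal N̂(u, v) = (-14*u/sqrt(196*u^2 + 144*v^2 + 1), -12*v/sqrt(196*u^2 + 144*v^2 + 1), 1/sqrt(196*u^2 + 144*v^2 + 1)), and the second partials r_uu, r_uv, r_vv. Take dot products:
  L(u, v) = r_uu · N̂ = 14/sqrt(196*u^2 + 144*v^2 + 1),
  M(u, v) = r_uv · N̂ = 0,
  N(u, v) = r_vv · N̂ = 12/sqrt(196*u^2 + 144*v^2 + 1).
Evaluating at (u, v) = (-1, -3):
  L = 14*sqrt(1493)/1493, M = 0, N = 12*sqrt(1493)/1493.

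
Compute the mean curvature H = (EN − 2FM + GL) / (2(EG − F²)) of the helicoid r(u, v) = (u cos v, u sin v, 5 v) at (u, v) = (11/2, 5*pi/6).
H = 0

With E = 1, F = 0, G = u^2 + 25, L = 0, M = -5/sqrt(u^2 + 25), N = 0, assemble
  H = (EN − 2FM + GL) / (2(EG − F²)) = 0.
At (u, v) = (11/2, 5*pi/6): H = 0.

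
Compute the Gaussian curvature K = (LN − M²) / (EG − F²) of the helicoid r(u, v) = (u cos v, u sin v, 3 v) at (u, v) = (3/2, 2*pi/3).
K = -16/225

Coefficients of the first fundamental form: E = 1, F = 0, G = u^2 + 9.
Coefficients of the second fundamental form: L = 0, M = -3/sqrt(u^2 + 9), N = 0.
Assemble K = (LN − M²)/(EG − F²) = -9/(u^2 + 9)^2. At (u, v) = (3/2, 2*pi/3): K = -16/225.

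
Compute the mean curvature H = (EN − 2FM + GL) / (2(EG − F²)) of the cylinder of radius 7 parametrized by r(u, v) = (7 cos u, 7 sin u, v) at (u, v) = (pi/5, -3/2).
H = -1/14

With E = 49, F = 0, G = 1, L = -7, M = 0, N = 0, assemble
  H = (EN − 2FM + GL) / (2(EG − F²)) = -1/14.
At (u, v) = (pi/5, -3/2): H = -1/14.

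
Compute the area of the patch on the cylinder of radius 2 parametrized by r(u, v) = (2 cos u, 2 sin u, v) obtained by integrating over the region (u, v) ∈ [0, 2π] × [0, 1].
Area = 4*pi

Area = ∫∫ √(EG − F²) du dv with √(EG − F²) = 2. Integrating over [0, 2π] × [0, 1] gives 4*pi.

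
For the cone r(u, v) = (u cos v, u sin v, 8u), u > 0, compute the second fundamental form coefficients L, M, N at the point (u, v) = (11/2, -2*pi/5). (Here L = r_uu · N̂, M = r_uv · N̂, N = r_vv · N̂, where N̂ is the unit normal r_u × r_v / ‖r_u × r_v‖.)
L = 0;  M = 0;  N = 44*sqrt(65)/65

Compute the unit normal N̂(u, v) = (-8*sqrt(65)*u*cos(v)/(65*Abs(u)), -8*sqrt(65)*u*sin(v)/(65*Abs(u)), sqrt(65)*u/(65*Abs(u))), and the second partials r_uu, r_uv, r_vv. Take dot products:
  L(u, v) = r_uu · N̂ = 0,
  M(u, v) = r_uv · N̂ = 0,
  N(u, v) = r_vv · N̂ = 8*sqrt(65)*u^2/(65*Abs(u)).
Evaluating at (u, v) = (11/2, -2*pi/5):
  L = 0, M = 0, N = 44*sqrt(65)/65.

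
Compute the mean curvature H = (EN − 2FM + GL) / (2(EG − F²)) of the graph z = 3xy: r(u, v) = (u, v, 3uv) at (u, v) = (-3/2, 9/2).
H = 729*sqrt(814)/331298

With E = 9*v^2 + 1, F = 9*u*v, G = 9*u^2 + 1, L = 0, M = 3/sqrt(9*u^2 + 9*v^2 + 1), N = 0, assemble
  H = (EN − 2FM + GL) / (2(EG − F²)) = -27*u*v/(9*u^2 + 9*v^2 + 1)^(3/2).
At (u, v) = (-3/2, 9/2): H = 729*sqrt(814)/331298.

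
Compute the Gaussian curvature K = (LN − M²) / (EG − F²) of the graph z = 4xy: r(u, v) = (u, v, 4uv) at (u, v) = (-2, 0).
K = -16/4225

Coefficients of the first fundamental form: E = 16*v^2 + 1, F = 16*u*v, G = 16*u^2 + 1.
Coefficients of the second fundamental form: L = 0, M = 4/sqrt(16*u^2 + 16*v^2 + 1), N = 0.
Assemble K = (LN − M²)/(EG − F²) = -16/(256*u^4 + 512*u^2*v^2 + 32*u^2 + 256*v^4 + 32*v^2 + 1). At (u, v) = (-2, 0): K = -16/4225.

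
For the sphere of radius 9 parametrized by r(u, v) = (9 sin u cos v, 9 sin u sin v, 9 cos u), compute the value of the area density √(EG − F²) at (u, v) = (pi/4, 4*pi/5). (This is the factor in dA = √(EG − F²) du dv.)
√(EG − F²)|_{(pi/4, 4*pi/5)} = 81*sqrt(2)/2

E = 81, F = 0, G = 81*sin(u)^2, so EG − F² = 6561*sin(u)^2. Taking the positive square root: √(EG − F²) = 81*Abs(sin(u)). At (u, v) = (pi/4, 4*pi/5): 81*sqrt(2)/2.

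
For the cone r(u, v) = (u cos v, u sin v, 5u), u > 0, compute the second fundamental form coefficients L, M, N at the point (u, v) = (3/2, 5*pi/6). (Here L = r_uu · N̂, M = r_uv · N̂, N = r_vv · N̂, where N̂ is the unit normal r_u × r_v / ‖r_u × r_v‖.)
L = 0;  M = 0;  N = 15*sqrt(26)/52

Compute the unit normal N̂(u, v) = (-5*sqrt(26)*u*cos(v)/(26*Abs(u)), -5*sqrt(26)*u*sin(v)/(26*Abs(u)), sqrt(26)*u/(26*Abs(u))), and the second partials r_uu, r_uv, r_vv. Take dot products:
  L(u, v) = r_uu · N̂ = 0,
  M(u, v) = r_uv · N̂ = 0,
  N(u, v) = r_vv · N̂ = 5*sqrt(26)*u^2/(26*Abs(u)).
Evaluating at (u, v) = (3/2, 5*pi/6):
  L = 0, M = 0, N = 15*sqrt(26)/52.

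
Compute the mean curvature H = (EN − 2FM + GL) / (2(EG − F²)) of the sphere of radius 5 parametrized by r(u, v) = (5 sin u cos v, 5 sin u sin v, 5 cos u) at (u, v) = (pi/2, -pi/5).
H = -1/5

With E = 25, F = 0, G = 25*sin(u)^2, L = -5*sin(u)/Abs(sin(u)), M = 0, N = -5*sin(u)^3/Abs(sin(u)), assemble
  H = (EN − 2FM + GL) / (2(EG − F²)) = -sin(u)/(5*Abs(sin(u))).
At (u, v) = (pi/2, -pi/5): H = -1/5.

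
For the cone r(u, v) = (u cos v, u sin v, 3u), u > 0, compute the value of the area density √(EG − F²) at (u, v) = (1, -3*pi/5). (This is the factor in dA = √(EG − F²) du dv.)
√(EG − F²)|_{(1, -3*pi/5)} = sqrt(10)

E = 10, F = 0, G = u^2, so EG − F² = 10*u^2. Taking the positive square root: √(EG − F²) = sqrt(10)*Abs(u). At (u, v) = (1, -3*pi/5): sqrt(10).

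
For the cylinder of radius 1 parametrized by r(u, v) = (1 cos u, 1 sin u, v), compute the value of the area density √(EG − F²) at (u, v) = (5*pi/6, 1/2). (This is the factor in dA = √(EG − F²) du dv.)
√(EG − F²)|_{(5*pi/6, 1/2)} = 1

E = 1, F = 0, G = 1, so EG − F² = 1. Taking the positive square root: √(EG − F²) = 1. At (u, v) = (5*pi/6, 1/2): 1.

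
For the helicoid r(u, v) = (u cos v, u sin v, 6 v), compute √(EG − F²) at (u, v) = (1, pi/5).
√(EG − F²)|_{(1, pi/5)} = sqrt(37)

E = 1, F = 0, G = u^2 + 36; EG − F² = u^2 + 36; √(EG − F²) = sqrt(u^2 + 36). At the given point: sqrt(37).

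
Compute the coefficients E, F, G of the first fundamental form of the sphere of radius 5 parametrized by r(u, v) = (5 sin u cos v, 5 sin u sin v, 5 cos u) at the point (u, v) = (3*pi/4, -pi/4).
E = 25;  F = 0;  G = 25/2

Partials: r_u = (5*cos(u)*cos(v), 5*sin(v)*cos(u), -5*sin(u)), r_v = (-5*sin(u)*sin(v), 5*sin(u)*cos(v), 0). As functions of (u, v):
  E = r_u · r_u = 25,
  F = r_u · r_v = 0,
  G = r_v · r_v = 25*sin(u)^2.
Evaluating at (u, v) = (3*pi/4, -pi/4): E = 25, F = 0, G = 25/2.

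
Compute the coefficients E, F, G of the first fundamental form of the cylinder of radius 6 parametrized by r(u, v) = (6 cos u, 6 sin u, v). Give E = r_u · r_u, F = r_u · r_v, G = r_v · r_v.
E = 36;  F = 0;  G = 1

Compute partials: r_u = (-6*sin(u), 6*cos(u), 0), r_v = (0, 0, 1). Then
  E = r_u · r_u = 36,
  F = r_u · r_v = 0,
  G = r_v · r_v = 1.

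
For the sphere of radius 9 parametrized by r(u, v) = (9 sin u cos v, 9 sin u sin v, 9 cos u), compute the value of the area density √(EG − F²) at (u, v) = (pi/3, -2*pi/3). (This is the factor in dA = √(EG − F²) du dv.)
√(EG − F²)|_{(pi/3, -2*pi/3)} = 81*sqrt(3)/2

E = 81, F = 0, G = 81*sin(u)^2, so EG − F² = 6561*sin(u)^2. Taking the positive square root: √(EG − F²) = 81*Abs(sin(u)). At (u, v) = (pi/3, -2*pi/3): 81*sqrt(3)/2.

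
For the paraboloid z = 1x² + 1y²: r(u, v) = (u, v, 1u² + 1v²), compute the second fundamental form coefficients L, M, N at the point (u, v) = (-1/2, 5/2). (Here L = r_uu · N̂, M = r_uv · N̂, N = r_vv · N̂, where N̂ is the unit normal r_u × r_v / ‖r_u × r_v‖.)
L = 2*sqrt(3)/9;  M = 0;  N = 2*sqrt(3)/9

Compute the unit normal N̂(u, v) = (-2*u/sqrt(4*u^2 + 4*v^2 + 1), -2*v/sqrt(4*u^2 + 4*v^2 + 1), 1/sqrt(4*u^2 + 4*v^2 + 1)), and the second partials r_uu, r_uv, r_vv. Take dot products:
  L(u, v) = r_uu · N̂ = 2/sqrt(4*u^2 + 4*v^2 + 1),
  M(u, v) = r_uv · N̂ = 0,
  N(u, v) = r_vv · N̂ = 2/sqrt(4*u^2 + 4*v^2 + 1).
Evaluating at (u, v) = (-1/2, 5/2):
  L = 2*sqrt(3)/9, M = 0, N = 2*sqrt(3)/9.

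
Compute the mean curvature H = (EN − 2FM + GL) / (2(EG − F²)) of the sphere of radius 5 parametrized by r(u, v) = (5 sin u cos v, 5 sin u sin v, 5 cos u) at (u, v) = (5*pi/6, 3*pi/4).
H = -1/5

With E = 25, F = 0, G = 25*sin(u)^2, L = -5*sin(u)/Abs(sin(u)), M = 0, N = -5*sin(u)^3/Abs(sin(u)), assemble
  H = (EN − 2FM + GL) / (2(EG − F²)) = -sin(u)/(5*Abs(sin(u))).
At (u, v) = (5*pi/6, 3*pi/4): H = -1/5.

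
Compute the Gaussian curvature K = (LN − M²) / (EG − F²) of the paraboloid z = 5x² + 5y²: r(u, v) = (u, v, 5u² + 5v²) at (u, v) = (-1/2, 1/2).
K = 100/2601

Coefficients of the first fundamental form: E = 100*u^2 + 1, F = 100*u*v, G = 100*v^2 + 1.
Coefficients of the second fundamental form: L = 10/sqrt(100*u^2 + 100*v^2 + 1), M = 0, N = 10/sqrt(100*u^2 + 100*v^2 + 1).
Assemble K = (LN − M²)/(EG − F²) = 100/(10000*u^4 + 20000*u^2*v^2 + 200*u^2 + 10000*v^4 + 200*v^2 + 1). At (u, v) = (-1/2, 1/2): K = 100/2601.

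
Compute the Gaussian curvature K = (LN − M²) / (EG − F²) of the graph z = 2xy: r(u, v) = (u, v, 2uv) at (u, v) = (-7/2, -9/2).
K = -4/17161

Coefficients of the first fundamental form: E = 4*v^2 + 1, F = 4*u*v, G = 4*u^2 + 1.
Coefficients of the second fundamental form: L = 0, M = 2/sqrt(4*u^2 + 4*v^2 + 1), N = 0.
Assemble K = (LN − M²)/(EG − F²) = -4/(16*u^4 + 32*u^2*v^2 + 8*u^2 + 16*v^4 + 8*v^2 + 1). At (u, v) = (-7/2, -9/2): K = -4/17161.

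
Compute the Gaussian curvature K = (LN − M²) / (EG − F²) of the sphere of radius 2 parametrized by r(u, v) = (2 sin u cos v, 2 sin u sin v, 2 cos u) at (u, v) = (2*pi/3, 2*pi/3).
K = 1/4

Coefficients of the first fundamental form: E = 4, F = 0, G = 4*sin(u)^2.
Coefficients of the second fundamental form: L = -2*sin(u)/Abs(sin(u)), M = 0, N = -2*sin(u)^3/Abs(sin(u)).
Assemble K = (LN − M²)/(EG − F²) = 1/4. At (u, v) = (2*pi/3, 2*pi/3): K = 1/4.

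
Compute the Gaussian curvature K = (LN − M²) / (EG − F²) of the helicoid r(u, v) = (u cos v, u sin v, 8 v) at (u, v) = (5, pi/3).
K = -64/7921

Coefficients of the first fundamental form: E = 1, F = 0, G = u^2 + 64.
Coefficients of the second fundamental form: L = 0, M = -8/sqrt(u^2 + 64), N = 0.
Assemble K = (LN − M²)/(EG − F²) = -64/(u^2 + 64)^2. At (u, v) = (5, pi/3): K = -64/7921.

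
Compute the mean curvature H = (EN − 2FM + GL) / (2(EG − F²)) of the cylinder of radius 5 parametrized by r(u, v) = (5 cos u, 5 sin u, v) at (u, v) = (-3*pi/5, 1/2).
H = -1/10

With E = 25, F = 0, G = 1, L = -5, M = 0, N = 0, assemble
  H = (EN − 2FM + GL) / (2(EG − F²)) = -1/10.
At (u, v) = (-3*pi/5, 1/2): H = -1/10.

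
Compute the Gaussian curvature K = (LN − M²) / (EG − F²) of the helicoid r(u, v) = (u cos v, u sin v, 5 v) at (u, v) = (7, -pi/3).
K = -25/5476

Coefficients of the first fundamental form: E = 1, F = 0, G = u^2 + 25.
Coefficients of the second fundamental form: L = 0, M = -5/sqrt(u^2 + 25), N = 0.
Assemble K = (LN − M²)/(EG − F²) = -25/(u^2 + 25)^2. At (u, v) = (7, -pi/3): K = -25/5476.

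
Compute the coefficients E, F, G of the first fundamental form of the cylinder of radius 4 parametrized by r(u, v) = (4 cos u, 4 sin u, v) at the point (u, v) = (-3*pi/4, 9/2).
E = 16;  F = 0;  G = 1

Partials: r_u = (-4*sin(u), 4*cos(u), 0), r_v = (0, 0, 1). As functions of (u, v):
  E = r_u · r_u = 16,
  F = r_u · r_v = 0,
  G = r_v · r_v = 1.
Evaluating at (u, v) = (-3*pi/4, 9/2): E = 16, F = 0, G = 1.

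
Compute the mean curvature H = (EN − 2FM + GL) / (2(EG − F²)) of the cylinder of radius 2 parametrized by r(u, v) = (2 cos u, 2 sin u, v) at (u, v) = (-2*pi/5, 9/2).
H = -1/4

With E = 4, F = 0, G = 1, L = -2, M = 0, N = 0, assemble
  H = (EN − 2FM + GL) / (2(EG − F²)) = -1/4.
At (u, v) = (-2*pi/5, 9/2): H = -1/4.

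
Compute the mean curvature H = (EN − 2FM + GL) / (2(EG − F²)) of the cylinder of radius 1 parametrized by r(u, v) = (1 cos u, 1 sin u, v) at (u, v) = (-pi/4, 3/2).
H = -1/2

With E = 1, F = 0, G = 1, L = -1, M = 0, N = 0, assemble
  H = (EN − 2FM + GL) / (2(EG − F²)) = -1/2.
At (u, v) = (-pi/4, 3/2): H = -1/2.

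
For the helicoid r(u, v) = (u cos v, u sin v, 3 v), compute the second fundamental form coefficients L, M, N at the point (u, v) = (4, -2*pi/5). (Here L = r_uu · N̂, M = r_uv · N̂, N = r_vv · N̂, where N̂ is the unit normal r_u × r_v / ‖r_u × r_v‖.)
L = 0;  M = -3/5;  N = 0

Compute the unit normal N̂(u, v) = (3*sin(v)/sqrt(u^2 + 9), -3*cos(v)/sqrt(u^2 + 9), u/sqrt(u^2 + 9)), and the second partials r_uu, r_uv, r_vv. Take dot products:
  L(u, v) = r_uu · N̂ = 0,
  M(u, v) = r_uv · N̂ = -3/sqrt(u^2 + 9),
  N(u, v) = r_vv · N̂ = 0.
Evaluating at (u, v) = (4, -2*pi/5):
  L = 0, M = -3/5, N = 0.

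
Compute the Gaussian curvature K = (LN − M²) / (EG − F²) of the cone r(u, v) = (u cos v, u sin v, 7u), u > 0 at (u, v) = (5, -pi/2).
K = 0

Coefficients of the first fundamental form: E = 50, F = 0, G = u^2.
Coefficients of the second fundamental form: L = 0, M = 0, N = 7*sqrt(2)*u^2/(10*Abs(u)).
Assemble K = (LN − M²)/(EG − F²) = 0. At (u, v) = (5, -pi/2): K = 0.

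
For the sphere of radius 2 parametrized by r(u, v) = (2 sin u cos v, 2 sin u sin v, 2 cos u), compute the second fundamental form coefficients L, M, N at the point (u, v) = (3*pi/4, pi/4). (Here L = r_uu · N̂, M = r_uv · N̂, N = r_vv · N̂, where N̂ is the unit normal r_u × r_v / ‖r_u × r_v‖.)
L = -2;  M = 0;  N = -1

Compute the unit normal N̂(u, v) = (sin(u)^2*cos(v)/Abs(sin(u)), sin(u)^2*sin(v)/Abs(sin(u)), sin(2*u)/(2*Abs(sin(u)))), and the second partials r_uu, r_uv, r_vv. Take dot products:
  L(u, v) = r_uu · N̂ = -2*sin(u)/Abs(sin(u)),
  M(u, v) = r_uv · N̂ = 0,
  N(u, v) = r_vv · N̂ = -2*sin(u)^3/Abs(sin(u)).
Evaluating at (u, v) = (3*pi/4, pi/4):
  L = -2, M = 0, N = -1.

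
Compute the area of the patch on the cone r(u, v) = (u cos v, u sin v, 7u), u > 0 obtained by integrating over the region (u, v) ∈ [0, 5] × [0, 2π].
Area = 125*sqrt(2)*pi

Area = ∫∫ √(EG − F²) du dv with √(EG − F²) = 5*sqrt(2)*Abs(u). Integrating over [0, 5] × [0, 2π] gives 125*sqrt(2)*pi.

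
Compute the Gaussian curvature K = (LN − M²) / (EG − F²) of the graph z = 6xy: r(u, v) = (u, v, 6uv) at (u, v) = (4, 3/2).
K = -9/108241

Coefficients of the first fundamental form: E = 36*v^2 + 1, F = 36*u*v, G = 36*u^2 + 1.
Coefficients of the second fundamental form: L = 0, M = 6/sqrt(36*u^2 + 36*v^2 + 1), N = 0.
Assemble K = (LN − M²)/(EG − F²) = -36/(1296*u^4 + 2592*u^2*v^2 + 72*u^2 + 1296*v^4 + 72*v^2 + 1). At (u, v) = (4, 3/2): K = -9/108241.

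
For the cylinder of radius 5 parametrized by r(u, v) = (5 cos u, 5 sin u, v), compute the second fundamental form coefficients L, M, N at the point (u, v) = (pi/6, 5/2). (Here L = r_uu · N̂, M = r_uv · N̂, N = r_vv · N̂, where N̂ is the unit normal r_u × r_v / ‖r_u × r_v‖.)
L = -5;  M = 0;  N = 0

Compute the unit normal N̂(u, v) = (cos(u), sin(u), 0), and the second partials r_uu, r_uv, r_vv. Take dot products:
  L(u, v) = r_uu · N̂ = -5,
  M(u, v) = r_uv · N̂ = 0,
  N(u, v) = r_vv · N̂ = 0.
Evaluating at (u, v) = (pi/6, 5/2):
  L = -5, M = 0, N = 0.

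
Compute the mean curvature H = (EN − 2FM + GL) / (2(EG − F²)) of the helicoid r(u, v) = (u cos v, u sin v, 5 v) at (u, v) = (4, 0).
H = 0

With E = 1, F = 0, G = u^2 + 25, L = 0, M = -5/sqrt(u^2 + 25), N = 0, assemble
  H = (EN − 2FM + GL) / (2(EG − F²)) = 0.
At (u, v) = (4, 0): H = 0.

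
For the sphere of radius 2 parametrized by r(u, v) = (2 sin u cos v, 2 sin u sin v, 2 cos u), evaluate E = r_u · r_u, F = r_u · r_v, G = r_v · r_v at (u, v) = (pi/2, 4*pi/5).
E = 4;  F = 0;  G = 4

Partials: r_u = (2*cos(u)*cos(v), 2*sin(v)*cos(u), -2*sin(u)), r_v = (-2*sin(u)*sin(v), 2*sin(u)*cos(v), 0). As functions of (u, v):
  E = r_u · r_u = 4,
  F = r_u · r_v = 0,
  G = r_v · r_v = 4*sin(u)^2.
Evaluating at (u, v) = (pi/2, 4*pi/5): E = 4, F = 0, G = 4.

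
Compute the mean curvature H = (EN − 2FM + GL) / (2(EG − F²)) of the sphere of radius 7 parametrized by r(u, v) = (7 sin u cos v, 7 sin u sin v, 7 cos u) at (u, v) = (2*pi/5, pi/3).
H = -1/7

With E = 49, F = 0, G = 49*sin(u)^2, L = -7*sin(u)/Abs(sin(u)), M = 0, N = -7*sin(u)^3/Abs(sin(u)), assemble
  H = (EN − 2FM + GL) / (2(EG − F²)) = -sin(u)/(7*Abs(sin(u))).
At (u, v) = (2*pi/5, pi/3): H = -1/7.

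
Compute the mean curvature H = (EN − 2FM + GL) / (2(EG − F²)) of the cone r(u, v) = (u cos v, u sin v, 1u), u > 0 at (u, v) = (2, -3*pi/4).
H = sqrt(2)/8

With E = 2, F = 0, G = u^2, L = 0, M = 0, N = sqrt(2)*u^2/(2*Abs(u)), assemble
  H = (EN − 2FM + GL) / (2(EG − F²)) = sqrt(2)/(4*Abs(u)).
At (u, v) = (2, -3*pi/4): H = sqrt(2)/8.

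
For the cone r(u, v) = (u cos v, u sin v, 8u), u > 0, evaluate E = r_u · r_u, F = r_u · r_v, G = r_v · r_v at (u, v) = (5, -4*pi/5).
E = 65;  F = 0;  G = 25

Partials: r_u = (cos(v), sin(v), 8), r_v = (-u*sin(v), u*cos(v), 0). As functions of (u, v):
  E = r_u · r_u = 65,
  F = r_u · r_v = 0,
  G = r_v · r_v = u^2.
Evaluating at (u, v) = (5, -4*pi/5): E = 65, F = 0, G = 25.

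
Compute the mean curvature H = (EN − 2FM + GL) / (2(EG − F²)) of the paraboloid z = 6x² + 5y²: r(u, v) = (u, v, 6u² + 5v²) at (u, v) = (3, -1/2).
H = 6641*sqrt(1322)/1747684

With E = 144*u^2 + 1, F = 120*u*v, G = 100*v^2 + 1, L = 12/sqrt(144*u^2 + 100*v^2 + 1), M = 0, N = 10/sqrt(144*u^2 + 100*v^2 + 1), assemble
  H = (EN − 2FM + GL) / (2(EG − F²)) = (720*u^2 + 600*v^2 + 11)/(144*u^2 + 100*v^2 + 1)^(3/2).
At (u, v) = (3, -1/2): H = 6641*sqrt(1322)/1747684.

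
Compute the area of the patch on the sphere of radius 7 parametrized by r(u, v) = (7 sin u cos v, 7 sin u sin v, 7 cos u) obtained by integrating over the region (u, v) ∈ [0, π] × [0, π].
Area = 98*pi

Area = ∫∫ √(EG − F²) du dv with √(EG − F²) = 49*Abs(sin(u)). Integrating over [0, π] × [0, π] gives 98*pi.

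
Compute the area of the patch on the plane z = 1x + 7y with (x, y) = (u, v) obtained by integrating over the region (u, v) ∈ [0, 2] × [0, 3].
Area = 6*sqrt(51)

Area = ∫∫ √(EG − F²) du dv with √(EG − F²) = sqrt(51). Integrating over [0, 2] × [0, 3] gives 6*sqrt(51).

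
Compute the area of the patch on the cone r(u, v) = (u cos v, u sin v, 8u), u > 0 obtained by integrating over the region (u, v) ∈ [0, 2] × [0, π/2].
Area = sqrt(65)*pi

Area = ∫∫ √(EG − F²) du dv with √(EG − F²) = sqrt(65)*Abs(u). Integrating over [0, 2] × [0, π/2] gives sqrt(65)*pi.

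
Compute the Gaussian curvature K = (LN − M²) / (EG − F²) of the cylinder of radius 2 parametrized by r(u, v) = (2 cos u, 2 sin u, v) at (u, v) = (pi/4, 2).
K = 0

Coefficients of the first fundamental form: E = 4, F = 0, G = 1.
Coefficients of the second fundamental form: L = -2, M = 0, N = 0.
Assemble K = (LN − M²)/(EG − F²) = 0. At (u, v) = (pi/4, 2): K = 0.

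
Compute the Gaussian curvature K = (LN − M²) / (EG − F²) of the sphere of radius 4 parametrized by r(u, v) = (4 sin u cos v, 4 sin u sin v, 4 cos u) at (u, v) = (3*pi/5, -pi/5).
K = 1/16

Coefficients of the first fundamental form: E = 16, F = 0, G = 16*sin(u)^2.
Coefficients of the second fundamental form: L = -4*sin(u)/Abs(sin(u)), M = 0, N = -4*sin(u)^3/Abs(sin(u)).
Assemble K = (LN − M²)/(EG − F²) = 1/16. At (u, v) = (3*pi/5, -pi/5): K = 1/16.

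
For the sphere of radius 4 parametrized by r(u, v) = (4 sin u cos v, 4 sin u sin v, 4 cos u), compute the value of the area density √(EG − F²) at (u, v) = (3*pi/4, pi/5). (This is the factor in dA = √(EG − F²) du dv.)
√(EG − F²)|_{(3*pi/4, pi/5)} = 8*sqrt(2)

E = 16, F = 0, G = 16*sin(u)^2, so EG − F² = 256*sin(u)^2. Taking the positive square root: √(EG − F²) = 16*Abs(sin(u)). At (u, v) = (3*pi/4, pi/5): 8*sqrt(2).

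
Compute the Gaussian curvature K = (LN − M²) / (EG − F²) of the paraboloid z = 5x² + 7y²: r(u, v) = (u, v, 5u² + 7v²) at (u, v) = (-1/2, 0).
K = 35/169

Coefficients of the first fundamental form: E = 100*u^2 + 1, F = 140*u*v, G = 196*v^2 + 1.
Coefficients of the second fundamental form: L = 10/sqrt(100*u^2 + 196*v^2 + 1), M = 0, N = 14/sqrt(100*u^2 + 196*v^2 + 1).
Assemble K = (LN − M²)/(EG − F²) = 140/(10000*u^4 + 39200*u^2*v^2 + 200*u^2 + 38416*v^4 + 392*v^2 + 1). At (u, v) = (-1/2, 0): K = 35/169.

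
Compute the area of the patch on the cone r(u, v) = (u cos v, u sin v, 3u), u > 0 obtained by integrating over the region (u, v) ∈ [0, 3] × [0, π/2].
Area = 9*sqrt(10)*pi/4

Area = ∫∫ √(EG − F²) du dv with √(EG − F²) = sqrt(10)*Abs(u). Integrating over [0, 3] × [0, π/2] gives 9*sqrt(10)*pi/4.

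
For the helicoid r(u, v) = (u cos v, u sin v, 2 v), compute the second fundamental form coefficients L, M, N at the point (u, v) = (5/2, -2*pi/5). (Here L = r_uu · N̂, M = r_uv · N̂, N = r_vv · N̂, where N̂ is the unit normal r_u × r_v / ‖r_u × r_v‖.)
L = 0;  M = -4*sqrt(41)/41;  N = 0

Compute the unit normal N̂(u, v) = (2*sin(v)/sqrt(u^2 + 4), -2*cos(v)/sqrt(u^2 + 4), u/sqrt(u^2 + 4)), and the second partials r_uu, r_uv, r_vv. Take dot products:
  L(u, v) = r_uu · N̂ = 0,
  M(u, v) = r_uv · N̂ = -2/sqrt(u^2 + 4),
  N(u, v) = r_vv · N̂ = 0.
Evaluating at (u, v) = (5/2, -2*pi/5):
  L = 0, M = -4*sqrt(41)/41, N = 0.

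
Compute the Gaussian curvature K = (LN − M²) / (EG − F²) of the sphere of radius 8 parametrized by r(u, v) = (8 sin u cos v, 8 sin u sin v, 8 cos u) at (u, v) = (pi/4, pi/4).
K = 1/64

Coefficients of the first fundamental form: E = 64, F = 0, G = 64*sin(u)^2.
Coefficients of the second fundamental form: L = -8*sin(u)/Abs(sin(u)), M = 0, N = -8*sin(u)^3/Abs(sin(u)).
Assemble K = (LN − M²)/(EG − F²) = 1/64. At (u, v) = (pi/4, pi/4): K = 1/64.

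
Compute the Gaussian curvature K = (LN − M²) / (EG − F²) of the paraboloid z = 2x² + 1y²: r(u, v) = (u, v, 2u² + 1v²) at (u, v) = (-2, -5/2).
K = 2/2025

Coefficients of the first fundamental form: E = 16*u^2 + 1, F = 8*u*v, G = 4*v^2 + 1.
Coefficients of the second fundamental form: L = 4/sqrt(16*u^2 + 4*v^2 + 1), M = 0, N = 2/sqrt(16*u^2 + 4*v^2 + 1).
Assemble K = (LN − M²)/(EG − F²) = 8/(256*u^4 + 128*u^2*v^2 + 32*u^2 + 16*v^4 + 8*v^2 + 1). At (u, v) = (-2, -5/2): K = 2/2025.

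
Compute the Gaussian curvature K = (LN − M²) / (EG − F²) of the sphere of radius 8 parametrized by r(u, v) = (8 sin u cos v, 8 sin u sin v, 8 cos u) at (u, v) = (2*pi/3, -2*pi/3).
K = 1/64

Coefficients of the first fundamental form: E = 64, F = 0, G = 64*sin(u)^2.
Coefficients of the second fundamental form: L = -8*sin(u)/Abs(sin(u)), M = 0, N = -8*sin(u)^3/Abs(sin(u)).
Assemble K = (LN − M²)/(EG − F²) = 1/64. At (u, v) = (2*pi/3, -2*pi/3): K = 1/64.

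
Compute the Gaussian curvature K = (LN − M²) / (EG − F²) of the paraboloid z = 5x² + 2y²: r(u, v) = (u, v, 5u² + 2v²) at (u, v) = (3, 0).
K = 40/811801

Coefficients of the first fundamental form: E = 100*u^2 + 1, F = 40*u*v, G = 16*v^2 + 1.
Coefficients of the second fundamental form: L = 10/sqrt(100*u^2 + 16*v^2 + 1), M = 0, N = 4/sqrt(100*u^2 + 16*v^2 + 1).
Assemble K = (LN − M²)/(EG − F²) = 40/(10000*u^4 + 3200*u^2*v^2 + 200*u^2 + 256*v^4 + 32*v^2 + 1). At (u, v) = (3, 0): K = 40/811801.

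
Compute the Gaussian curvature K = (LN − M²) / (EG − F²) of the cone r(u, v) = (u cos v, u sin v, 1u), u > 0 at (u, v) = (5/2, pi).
K = 0

Coefficients of the first fundamental form: E = 2, F = 0, G = u^2.
Coefficients of the second fundamental form: L = 0, M = 0, N = sqrt(2)*u^2/(2*Abs(u)).
Assemble K = (LN − M²)/(EG − F²) = 0. At (u, v) = (5/2, pi): K = 0.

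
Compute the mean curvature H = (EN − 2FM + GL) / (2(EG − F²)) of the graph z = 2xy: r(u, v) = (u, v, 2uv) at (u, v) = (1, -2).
H = 16*sqrt(21)/441

With E = 4*v^2 + 1, F = 4*u*v, G = 4*u^2 + 1, L = 0, M = 2/sqrt(4*u^2 + 4*v^2 + 1), N = 0, assemble
  H = (EN − 2FM + GL) / (2(EG − F²)) = -8*u*v/(4*u^2 + 4*v^2 + 1)^(3/2).
At (u, v) = (1, -2): H = 16*sqrt(21)/441.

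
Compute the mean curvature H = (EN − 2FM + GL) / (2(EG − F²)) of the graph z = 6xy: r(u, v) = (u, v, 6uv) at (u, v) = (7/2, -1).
H = 189*sqrt(478)/57121

With E = 36*v^2 + 1, F = 36*u*v, G = 36*u^2 + 1, L = 0, M = 6/sqrt(36*u^2 + 36*v^2 + 1), N = 0, assemble
  H = (EN − 2FM + GL) / (2(EG − F²)) = -216*u*v/(36*u^2 + 36*v^2 + 1)^(3/2).
At (u, v) = (7/2, -1): H = 189*sqrt(478)/57121.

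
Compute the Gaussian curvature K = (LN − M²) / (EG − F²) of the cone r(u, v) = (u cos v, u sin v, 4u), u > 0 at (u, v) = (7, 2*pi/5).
K = 0

Coefficients of the first fundamental form: E = 17, F = 0, G = u^2.
Coefficients of the second fundamental form: L = 0, M = 0, N = 4*sqrt(17)*u^2/(17*Abs(u)).
Assemble K = (LN − M²)/(EG − F²) = 0. At (u, v) = (7, 2*pi/5): K = 0.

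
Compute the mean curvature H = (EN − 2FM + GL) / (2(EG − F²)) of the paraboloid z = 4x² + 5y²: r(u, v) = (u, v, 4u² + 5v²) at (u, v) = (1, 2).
H = 643*sqrt(465)/72075

With E = 64*u^2 + 1, F = 80*u*v, G = 100*v^2 + 1, L = 8/sqrt(64*u^2 + 100*v^2 + 1), M = 0, N = 10/sqrt(64*u^2 + 100*v^2 + 1), assemble
  H = (EN − 2FM + GL) / (2(EG − F²)) = (320*u^2 + 400*v^2 + 9)/(64*u^2 + 100*v^2 + 1)^(3/2).
At (u, v) = (1, 2): H = 643*sqrt(465)/72075.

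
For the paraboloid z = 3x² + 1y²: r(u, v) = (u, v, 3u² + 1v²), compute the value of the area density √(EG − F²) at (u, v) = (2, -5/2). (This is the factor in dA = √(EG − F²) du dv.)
√(EG − F²)|_{(2, -5/2)} = sqrt(170)

E = 36*u^2 + 1, F = 12*u*v, G = 4*v^2 + 1, so EG − F² = 36*u^2 + 4*v^2 + 1. Taking the positive square root: √(EG − F²) = sqrt(36*u^2 + 4*v^2 + 1). At (u, v) = (2, -5/2): sqrt(170).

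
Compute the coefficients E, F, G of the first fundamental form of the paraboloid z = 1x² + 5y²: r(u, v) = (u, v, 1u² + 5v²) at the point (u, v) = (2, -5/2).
E = 17;  F = -100;  G = 626

Partials: r_u = (1, 0, 2*u), r_v = (0, 1, 10*v). As functions of (u, v):
  E = r_u · r_u = 4*u^2 + 1,
  F = r_u · r_v = 20*u*v,
  G = r_v · r_v = 100*v^2 + 1.
Evaluating at (u, v) = (2, -5/2): E = 17, F = -100, G = 626.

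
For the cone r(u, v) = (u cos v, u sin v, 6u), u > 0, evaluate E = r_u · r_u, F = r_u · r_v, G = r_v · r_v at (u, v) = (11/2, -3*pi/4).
E = 37;  F = 0;  G = 121/4

Partials: r_u = (cos(v), sin(v), 6), r_v = (-u*sin(v), u*cos(v), 0). As functions of (u, v):
  E = r_u · r_u = 37,
  F = r_u · r_v = 0,
  G = r_v · r_v = u^2.
Evaluating at (u, v) = (11/2, -3*pi/4): E = 37, F = 0, G = 121/4.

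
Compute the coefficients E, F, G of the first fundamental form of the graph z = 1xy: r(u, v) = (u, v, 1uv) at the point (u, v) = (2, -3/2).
E = 13/4;  F = -3;  G = 5

Partials: r_u = (1, 0, v), r_v = (0, 1, u). As functions of (u, v):
  E = r_u · r_u = v^2 + 1,
  F = r_u · r_v = u*v,
  G = r_v · r_v = u^2 + 1.
Evaluating at (u, v) = (2, -3/2): E = 13/4, F = -3, G = 5.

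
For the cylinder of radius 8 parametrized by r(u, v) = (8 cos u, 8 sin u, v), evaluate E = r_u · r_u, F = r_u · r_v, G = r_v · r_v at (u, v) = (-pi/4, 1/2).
E = 64;  F = 0;  G = 1

Partials: r_u = (-8*sin(u), 8*cos(u), 0), r_v = (0, 0, 1). As functions of (u, v):
  E = r_u · r_u = 64,
  F = r_u · r_v = 0,
  G = r_v · r_v = 1.
Evaluating at (u, v) = (-pi/4, 1/2): E = 64, F = 0, G = 1.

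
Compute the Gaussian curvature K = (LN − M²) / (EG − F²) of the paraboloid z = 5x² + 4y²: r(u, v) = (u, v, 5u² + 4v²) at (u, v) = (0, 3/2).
K = 16/4205

Coefficients of the first fundamental form: E = 100*u^2 + 1, F = 80*u*v, G = 64*v^2 + 1.
Coefficients of the second fundamental form: L = 10/sqrt(100*u^2 + 64*v^2 + 1), M = 0, N = 8/sqrt(100*u^2 + 64*v^2 + 1).
Assemble K = (LN − M²)/(EG − F²) = 80/(10000*u^4 + 12800*u^2*v^2 + 200*u^2 + 4096*v^4 + 128*v^2 + 1). At (u, v) = (0, 3/2): K = 16/4205.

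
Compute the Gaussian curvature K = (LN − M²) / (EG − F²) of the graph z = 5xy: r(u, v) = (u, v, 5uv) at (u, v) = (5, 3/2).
K = -400/7447441

Coefficients of the first fundamental form: E = 25*v^2 + 1, F = 25*u*v, G = 25*u^2 + 1.
Coefficients of the second fundamental form: L = 0, M = 5/sqrt(25*u^2 + 25*v^2 + 1), N = 0.
Assemble K = (LN − M²)/(EG − F²) = -25/(625*u^4 + 1250*u^2*v^2 + 50*u^2 + 625*v^4 + 50*v^2 + 1). At (u, v) = (5, 3/2): K = -400/7447441.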